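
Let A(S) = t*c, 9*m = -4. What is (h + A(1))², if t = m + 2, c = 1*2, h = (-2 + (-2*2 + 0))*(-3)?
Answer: 36100/81 ≈ 445.68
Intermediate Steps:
m = -4/9 (m = (⅑)*(-4) = -4/9 ≈ -0.44444)
h = 18 (h = (-2 + (-4 + 0))*(-3) = (-2 - 4)*(-3) = -6*(-3) = 18)
c = 2
t = 14/9 (t = -4/9 + 2 = 14/9 ≈ 1.5556)
A(S) = 28/9 (A(S) = (14/9)*2 = 28/9)
(h + A(1))² = (18 + 28/9)² = (190/9)² = 36100/81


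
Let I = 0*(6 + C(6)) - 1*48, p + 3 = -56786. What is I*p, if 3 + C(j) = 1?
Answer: 2725872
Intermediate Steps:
p = -56789 (p = -3 - 56786 = -56789)
C(j) = -2 (C(j) = -3 + 1 = -2)
I = -48 (I = 0*(6 - 2) - 1*48 = 0*4 - 48 = 0 - 48 = -48)
I*p = -48*(-56789) = 2725872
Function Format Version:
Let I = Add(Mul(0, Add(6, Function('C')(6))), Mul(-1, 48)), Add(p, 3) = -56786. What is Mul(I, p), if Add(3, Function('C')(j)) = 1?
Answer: 2725872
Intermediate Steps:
p = -56789 (p = Add(-3, -56786) = -56789)
Function('C')(j) = -2 (Function('C')(j) = Add(-3, 1) = -2)
I = -48 (I = Add(Mul(0, Add(6, -2)), Mul(-1, 48)) = Add(Mul(0, 4), -48) = Add(0, -48) = -48)
Mul(I, p) = Mul(-48, -56789) = 2725872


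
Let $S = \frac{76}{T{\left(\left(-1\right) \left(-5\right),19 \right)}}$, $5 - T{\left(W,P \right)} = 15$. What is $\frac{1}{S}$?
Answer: $- \frac{5}{38} \approx -0.13158$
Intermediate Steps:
$T{\left(W,P \right)} = -10$ ($T{\left(W,P \right)} = 5 - 15 = -10$)
$S = - \frac{38}{5}$ ($S = \frac{76}{-10} = 76 \left(- \frac{1}{10}\right) = - \frac{38}{5} \approx -7.6$)
$\frac{1}{S} = \frac{1}{- \frac{38}{5}} = - \frac{5}{38}$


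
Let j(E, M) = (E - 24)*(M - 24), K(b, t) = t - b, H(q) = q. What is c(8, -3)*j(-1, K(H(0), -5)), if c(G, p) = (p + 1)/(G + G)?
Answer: -725/8 ≈ -90.625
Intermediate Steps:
j(E, M) = (-24 + E)*(-24 + M)
c(G, p) = (1 + p)/(2*G) (c(G, p) = (1 + p)/((2*G)) = (1 + p)*(1/(2*G)) = (1 + p)/(2*G))
c(8, -3)*j(-1, K(H(0), -5)) = ((½)*(1 - 3)/8)*(576 - 24*(-1) - 24*(-5 - 1*0) - (-5 - 1*0)) = ((½)*(⅛)*(-2))*(576 + 24 - 24*(-5 + 0) - (-5 + 0)) = -(576 + 24 - 24*(-5) - 1*(-5))/8 = -(576 + 24 + 120 + 5)/8 = -⅛*725 = -725/8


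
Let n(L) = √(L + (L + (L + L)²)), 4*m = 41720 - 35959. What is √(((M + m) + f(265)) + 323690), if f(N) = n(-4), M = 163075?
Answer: √(1952821 + 8*√14)/2 ≈ 698.72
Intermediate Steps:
m = 5761/4 (m = (41720 - 35959)/4 = (¼)*5761 = 5761/4 ≈ 1440.3)
n(L) = √(2*L + 4*L²) (n(L) = √(L + (L + (2*L)²)) = √(L + (L + 4*L²)) = √(2*L + 4*L²))
f(N) = 2*√14 (f(N) = √2*√(-4*(1 + 2*(-4))) = √2*√(-4*(1 - 8)) = √2*√(-4*(-7)) = √2*√28 = √2*(2*√7) = 2*√14)
√(((M + m) + f(265)) + 323690) = √(((163075 + 5761/4) + 2*√14) + 323690) = √((658061/4 + 2*√14) + 323690) = √(1952821/4 + 2*√14)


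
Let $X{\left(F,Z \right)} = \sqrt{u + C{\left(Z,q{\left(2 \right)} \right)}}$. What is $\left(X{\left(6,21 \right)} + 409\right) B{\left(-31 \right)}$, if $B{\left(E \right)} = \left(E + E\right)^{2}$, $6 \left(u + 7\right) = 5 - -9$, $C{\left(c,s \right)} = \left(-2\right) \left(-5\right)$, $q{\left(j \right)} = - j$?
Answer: $1572196 + \frac{15376 \sqrt{3}}{3} \approx 1.5811 \cdot 10^{6}$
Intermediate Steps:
$C{\left(c,s \right)} = 10$
$u = - \frac{14}{3}$ ($u = -7 + \frac{5 - -9}{6} = -7 + \frac{5 + 9}{6} = -7 + \frac{1}{6} \cdot 14 = -7 + \frac{7}{3} = - \frac{14}{3} \approx -4.6667$)
$B{\left(E \right)} = 4 E^{2}$ ($B{\left(E \right)} = \left(2 E\right)^{2} = 4 E^{2}$)
$X{\left(F,Z \right)} = \frac{4 \sqrt{3}}{3}$ ($X{\left(F,Z \right)} = \sqrt{- \frac{14}{3} + 10} = \sqrt{\frac{16}{3}} = \frac{4 \sqrt{3}}{3}$)
$\left(X{\left(6,21 \right)} + 409\right) B{\left(-31 \right)} = \left(\frac{4 \sqrt{3}}{3} + 409\right) 4 \left(-31\right)^{2} = \left(409 + \frac{4 \sqrt{3}}{3}\right) 4 \cdot 961 = \left(409 + \frac{4 \sqrt{3}}{3}\right) 3844 = 1572196 + \frac{15376 \sqrt{3}}{3}$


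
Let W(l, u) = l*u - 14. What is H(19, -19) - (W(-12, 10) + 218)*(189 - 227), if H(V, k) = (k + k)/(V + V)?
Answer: 3191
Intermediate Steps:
W(l, u) = -14 + l*u
H(V, k) = k/V (H(V, k) = (2*k)/((2*V)) = (2*k)*(1/(2*V)) = k/V)
H(19, -19) - (W(-12, 10) + 218)*(189 - 227) = -19/19 - ((-14 - 12*10) + 218)*(189 - 227) = -19*1/19 - ((-14 - 120) + 218)*(-38) = -1 - (-134 + 218)*(-38) = -1 - 84*(-38) = -1 - 1*(-3192) = -1 + 3192 = 3191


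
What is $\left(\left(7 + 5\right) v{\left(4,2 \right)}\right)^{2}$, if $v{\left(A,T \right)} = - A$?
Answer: $2304$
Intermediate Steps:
$\left(\left(7 + 5\right) v{\left(4,2 \right)}\right)^{2} = \left(\left(7 + 5\right) \left(\left(-1\right) 4\right)\right)^{2} = \left(12 \left(-4\right)\right)^{2} = \left(-48\right)^{2} = 2304$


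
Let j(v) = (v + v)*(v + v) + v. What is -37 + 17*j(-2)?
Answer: 201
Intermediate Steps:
j(v) = v + 4*v² (j(v) = (2*v)*(2*v) + v = 4*v² + v = v + 4*v²)
-37 + 17*j(-2) = -37 + 17*(-2*(1 + 4*(-2))) = -37 + 17*(-2*(1 - 8)) = -37 + 17*(-2*(-7)) = -37 + 17*14 = -37 + 238 = 201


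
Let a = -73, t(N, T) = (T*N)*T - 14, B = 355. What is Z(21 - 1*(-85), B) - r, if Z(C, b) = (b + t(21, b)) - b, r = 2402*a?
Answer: 2821857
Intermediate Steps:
t(N, T) = -14 + N*T² (t(N, T) = (N*T)*T - 14 = N*T² - 14 = -14 + N*T²)
r = -175346 (r = 2402*(-73) = -175346)
Z(C, b) = -14 + 21*b² (Z(C, b) = (b + (-14 + 21*b²)) - b = (-14 + b + 21*b²) - b = -14 + 21*b²)
Z(21 - 1*(-85), B) - r = (-14 + 21*355²) - 1*(-175346) = (-14 + 21*126025) + 175346 = (-14 + 2646525) + 175346 = 2646511 + 175346 = 2821857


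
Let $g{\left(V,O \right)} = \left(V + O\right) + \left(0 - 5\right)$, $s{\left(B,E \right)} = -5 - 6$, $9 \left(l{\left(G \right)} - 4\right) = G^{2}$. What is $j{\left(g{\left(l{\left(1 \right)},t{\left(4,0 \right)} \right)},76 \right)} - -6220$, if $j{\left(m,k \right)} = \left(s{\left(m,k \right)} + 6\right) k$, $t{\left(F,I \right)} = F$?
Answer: $5840$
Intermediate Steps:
$l{\left(G \right)} = 4 + \frac{G^{2}}{9}$
$s{\left(B,E \right)} = -11$ ($s{\left(B,E \right)} = -5 - 6 = -11$)
$g{\left(V,O \right)} = -5 + O + V$ ($g{\left(V,O \right)} = \left(O + V\right) + \left(0 - 5\right) = \left(O + V\right) - 5 = -5 + O + V$)
$j{\left(m,k \right)} = - 5 k$ ($j{\left(m,k \right)} = \left(-11 + 6\right) k = - 5 k$)
$j{\left(g{\left(l{\left(1 \right)},t{\left(4,0 \right)} \right)},76 \right)} - -6220 = \left(-5\right) 76 - -6220 = -380 + 6220 = 5840$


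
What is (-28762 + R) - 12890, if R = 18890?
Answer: -22762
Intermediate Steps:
(-28762 + R) - 12890 = (-28762 + 18890) - 12890 = -9872 - 12890 = -22762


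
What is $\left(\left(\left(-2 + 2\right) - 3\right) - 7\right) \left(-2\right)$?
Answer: $20$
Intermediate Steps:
$\left(\left(\left(-2 + 2\right) - 3\right) - 7\right) \left(-2\right) = \left(\left(0 - 3\right) - 7\right) \left(-2\right) = \left(-3 - 7\right) \left(-2\right) = \left(-10\right) \left(-2\right) = 20$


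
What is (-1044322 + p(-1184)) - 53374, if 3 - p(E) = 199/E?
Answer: -1299668313/1184 ≈ -1.0977e+6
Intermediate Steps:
p(E) = 3 - 199/E
(-1044322 + p(-1184)) - 53374 = (-1044322 + (3 - 199/(-1184))) - 53374 = (-1044322 + (3 - 199*(-1/1184))) - 53374 = (-1044322 + (3 + 199/1184)) - 53374 = (-1044322 + 3751/1184) - 53374 = -1236473497/1184 - 53374 = -1299668313/1184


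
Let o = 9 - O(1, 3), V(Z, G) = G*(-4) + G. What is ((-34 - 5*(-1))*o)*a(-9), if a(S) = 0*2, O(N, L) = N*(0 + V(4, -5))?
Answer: 0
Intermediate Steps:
V(Z, G) = -3*G (V(Z, G) = -4*G + G = -3*G)
O(N, L) = 15*N (O(N, L) = N*(0 - 3*(-5)) = N*(0 + 15) = N*15 = 15*N)
a(S) = 0
o = -6 (o = 9 - 15 = -6)
((-34 - 5*(-1))*o)*a(-9) = ((-34 - 5*(-1))*(-6))*0 = ((-34 + 5)*(-6))*0 = -29*(-6)*0 = 174*0 = 0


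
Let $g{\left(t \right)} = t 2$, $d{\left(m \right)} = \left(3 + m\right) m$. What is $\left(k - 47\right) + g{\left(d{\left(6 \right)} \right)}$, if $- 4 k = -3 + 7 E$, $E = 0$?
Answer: $\frac{247}{4} \approx 61.75$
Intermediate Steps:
$d{\left(m \right)} = m \left(3 + m\right)$
$g{\left(t \right)} = 2 t$
$k = \frac{3}{4}$ ($k = - \frac{-3 + 7 \cdot 0}{4} = - \frac{-3 + 0}{4} = \left(- \frac{1}{4}\right) \left(-3\right) = \frac{3}{4} \approx 0.75$)
$\left(k - 47\right) + g{\left(d{\left(6 \right)} \right)} = \left(\frac{3}{4} - 47\right) + 2 \cdot 6 \left(3 + 6\right) = - \frac{185}{4} + 2 \cdot 6 \cdot 9 = - \frac{185}{4} + 2 \cdot 54 = - \frac{185}{4} + 108 = \frac{247}{4}$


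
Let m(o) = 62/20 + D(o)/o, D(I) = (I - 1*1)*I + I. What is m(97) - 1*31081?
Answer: -309809/10 ≈ -30981.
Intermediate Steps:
D(I) = I + I*(-1 + I) (D(I) = (I - 1)*I + I = (-1 + I)*I + I = I*(-1 + I) + I = I + I*(-1 + I))
m(o) = 31/10 + o (m(o) = 62/20 + o²/o = 62*(1/20) + o = 31/10 + o)
m(97) - 1*31081 = (31/10 + 97) - 1*31081 = 1001/10 - 31081 = -309809/10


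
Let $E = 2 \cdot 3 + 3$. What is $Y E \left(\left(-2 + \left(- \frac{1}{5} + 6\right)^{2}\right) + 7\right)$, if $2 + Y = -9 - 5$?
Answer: $- \frac{139104}{25} \approx -5564.2$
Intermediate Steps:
$E = 9$ ($E = 6 + 3 = 9$)
$Y = -16$ ($Y = -2 - 14 = -16$)
$Y E \left(\left(-2 + \left(- \frac{1}{5} + 6\right)^{2}\right) + 7\right) = \left(-16\right) 9 \left(\left(-2 + \left(- \frac{1}{5} + 6\right)^{2}\right) + 7\right) = - 144 \left(\left(-2 + \left(\left(-1\right) \frac{1}{5} + 6\right)^{2}\right) + 7\right) = - 144 \left(\left(-2 + \left(- \frac{1}{5} + 6\right)^{2}\right) + 7\right) = - 144 \left(\left(-2 + \left(\frac{29}{5}\right)^{2}\right) + 7\right) = - 144 \left(\left(-2 + \frac{841}{25}\right) + 7\right) = - 144 \left(\frac{791}{25} + 7\right) = \left(-144\right) \frac{966}{25} = - \frac{139104}{25}$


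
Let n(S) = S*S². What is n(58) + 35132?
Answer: 230244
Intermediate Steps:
n(S) = S³
n(58) + 35132 = 58³ + 35132 = 195112 + 35132 = 230244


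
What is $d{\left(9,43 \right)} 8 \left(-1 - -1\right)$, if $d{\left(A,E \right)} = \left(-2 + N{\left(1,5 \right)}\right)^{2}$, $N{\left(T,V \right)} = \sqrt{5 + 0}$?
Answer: $0$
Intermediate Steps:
$N{\left(T,V \right)} = \sqrt{5}$
$d{\left(A,E \right)} = \left(-2 + \sqrt{5}\right)^{2}$
$d{\left(9,43 \right)} 8 \left(-1 - -1\right) = \left(2 - \sqrt{5}\right)^{2} \cdot 8 \left(-1 - -1\right) = \left(2 - \sqrt{5}\right)^{2} \cdot 8 \left(-1 + 1\right) = \left(2 - \sqrt{5}\right)^{2} \cdot 8 \cdot 0 = \left(2 - \sqrt{5}\right)^{2} \cdot 0 = 0$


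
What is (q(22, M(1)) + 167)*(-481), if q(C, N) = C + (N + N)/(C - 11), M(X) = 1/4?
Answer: -2000479/22 ≈ -90931.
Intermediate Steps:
M(X) = ¼
q(C, N) = C + 2*N/(-11 + C) (q(C, N) = C + (2*N)/(-11 + C) = C + 2*N/(-11 + C))
(q(22, M(1)) + 167)*(-481) = ((22² - 11*22 + 2*(¼))/(-11 + 22) + 167)*(-481) = ((484 - 242 + ½)/11 + 167)*(-481) = ((1/11)*(485/2) + 167)*(-481) = (485/22 + 167)*(-481) = (4159/22)*(-481) = -2000479/22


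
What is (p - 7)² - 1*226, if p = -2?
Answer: -145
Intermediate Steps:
(p - 7)² - 1*226 = (-2 - 7)² - 1*226 = (-9)² - 226 = 81 - 226 = -145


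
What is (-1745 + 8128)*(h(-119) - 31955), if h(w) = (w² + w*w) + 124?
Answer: -22397947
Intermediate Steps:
h(w) = 124 + 2*w² (h(w) = (w² + w²) + 124 = 2*w² + 124 = 124 + 2*w²)
(-1745 + 8128)*(h(-119) - 31955) = (-1745 + 8128)*((124 + 2*(-119)²) - 31955) = 6383*((124 + 2*14161) - 31955) = 6383*((124 + 28322) - 31955) = 6383*(28446 - 31955) = 6383*(-3509) = -22397947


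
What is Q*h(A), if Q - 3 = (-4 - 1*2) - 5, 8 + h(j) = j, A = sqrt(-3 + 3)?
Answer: 64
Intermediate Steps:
A = 0 (A = sqrt(0) = 0)
h(j) = -8 + j
Q = -8 (Q = 3 + ((-4 - 1*2) - 5) = 3 + ((-4 - 2) - 5) = 3 + (-6 - 5) = 3 - 11 = -8)
Q*h(A) = -8*(-8 + 0) = -8*(-8) = 64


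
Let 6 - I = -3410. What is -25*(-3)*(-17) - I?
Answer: -4691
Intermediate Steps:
I = 3416 (I = 6 - 1*(-3410) = 6 + 3410 = 3416)
-25*(-3)*(-17) - I = -25*(-3)*(-17) - 1*3416 = 75*(-17) - 3416 = -1275 - 3416 = -4691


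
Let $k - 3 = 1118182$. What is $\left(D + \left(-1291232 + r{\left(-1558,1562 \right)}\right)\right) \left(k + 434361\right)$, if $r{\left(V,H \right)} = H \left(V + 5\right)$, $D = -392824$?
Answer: $-6380718757732$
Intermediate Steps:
$k = 1118185$ ($k = 3 + 1118182 = 1118185$)
$r{\left(V,H \right)} = H \left(5 + V\right)$
$\left(D + \left(-1291232 + r{\left(-1558,1562 \right)}\right)\right) \left(k + 434361\right) = \left(-392824 + \left(-1291232 + 1562 \left(5 - 1558\right)\right)\right) \left(1118185 + 434361\right) = \left(-392824 + \left(-1291232 + 1562 \left(-1553\right)\right)\right) 1552546 = \left(-392824 - 3717018\right) 1552546 = \left(-4109842\right) 1552546 = -6380718757732$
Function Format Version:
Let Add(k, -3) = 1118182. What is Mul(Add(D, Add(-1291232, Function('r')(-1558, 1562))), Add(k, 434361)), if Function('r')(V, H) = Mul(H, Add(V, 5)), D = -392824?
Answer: -6380718757732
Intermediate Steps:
k = 1118185 (k = Add(3, 1118182) = 1118185)
Function('r')(V, H) = Mul(H, Add(5, V))
Mul(Add(D, Add(-1291232, Function('r')(-1558, 1562))), Add(k, 434361)) = Mul(Add(-392824, Add(-1291232, Mul(1562, Add(5, -1558)))), Add(1118185, 434361)) = Mul(Add(-392824, Add(-1291232, Mul(1562, -1553))), 1552546) = Mul(Add(-392824, Add(-1291232, -2425786)), 1552546) = Mul(Add(-392824, -3717018), 1552546) = Mul(-4109842, 1552546) = -6380718757732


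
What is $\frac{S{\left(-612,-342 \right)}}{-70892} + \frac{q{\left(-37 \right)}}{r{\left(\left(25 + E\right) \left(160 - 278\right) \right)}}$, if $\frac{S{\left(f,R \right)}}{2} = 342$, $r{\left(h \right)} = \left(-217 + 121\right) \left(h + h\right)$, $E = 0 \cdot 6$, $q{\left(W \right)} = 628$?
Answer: $- \frac{21431089}{2509576800} \approx -0.0085397$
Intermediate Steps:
$E = 0$
$r{\left(h \right)} = - 192 h$ ($r{\left(h \right)} = - 96 \cdot 2 h = - 192 h$)
$S{\left(f,R \right)} = 684$ ($S{\left(f,R \right)} = 2 \cdot 342 = 684$)
$\frac{S{\left(-612,-342 \right)}}{-70892} + \frac{q{\left(-37 \right)}}{r{\left(\left(25 + E\right) \left(160 - 278\right) \right)}} = \frac{684}{-70892} + \frac{628}{\left(-192\right) \left(25 + 0\right) \left(160 - 278\right)} = 684 \left(- \frac{1}{70892}\right) + \frac{628}{\left(-192\right) 25 \left(-118\right)} = - \frac{171}{17723} + \frac{628}{\left(-192\right) \left(-2950\right)} = - \frac{171}{17723} + \frac{628}{566400} = - \frac{171}{17723} + 628 \cdot \frac{1}{566400} = - \frac{171}{17723} + \frac{157}{141600} = - \frac{21431089}{2509576800}$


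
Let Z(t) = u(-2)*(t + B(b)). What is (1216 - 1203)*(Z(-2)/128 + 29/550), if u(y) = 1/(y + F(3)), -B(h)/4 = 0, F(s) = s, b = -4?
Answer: 8489/17600 ≈ 0.48233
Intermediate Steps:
B(h) = 0 (B(h) = -4*0 = 0)
u(y) = 1/(3 + y) (u(y) = 1/(y + 3) = 1/(3 + y))
Z(t) = t (Z(t) = (t + 0)/(3 - 2) = t/1 = 1*t = t)
(1216 - 1203)*(Z(-2)/128 + 29/550) = (1216 - 1203)*(-2/128 + 29/550) = 13*(-2*1/128 + 29*(1/550)) = 13*(-1/64 + 29/550) = 13*(653/17600) = 8489/17600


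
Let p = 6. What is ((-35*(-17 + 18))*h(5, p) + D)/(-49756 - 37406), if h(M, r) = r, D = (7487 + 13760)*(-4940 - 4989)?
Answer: 210961673/87162 ≈ 2420.3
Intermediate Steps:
D = -210961463 (D = 21247*(-9929) = -210961463)
((-35*(-17 + 18))*h(5, p) + D)/(-49756 - 37406) = (-35*(-17 + 18)*6 - 210961463)/(-49756 - 37406) = (-35*1*6 - 210961463)/(-87162) = (-35*6 - 210961463)*(-1/87162) = (-210 - 210961463)*(-1/87162) = -210961673*(-1/87162) = 210961673/87162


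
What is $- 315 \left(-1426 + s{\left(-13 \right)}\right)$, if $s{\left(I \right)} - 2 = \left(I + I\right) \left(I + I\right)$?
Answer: $235620$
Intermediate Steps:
$s{\left(I \right)} = 2 + 4 I^{2}$ ($s{\left(I \right)} = 2 + \left(I + I\right) \left(I + I\right) = 2 + 2 I 2 I = 2 + 4 I^{2}$)
$- 315 \left(-1426 + s{\left(-13 \right)}\right) = - 315 \left(-1426 + \left(2 + 4 \left(-13\right)^{2}\right)\right) = - 315 \left(-1426 + \left(2 + 4 \cdot 169\right)\right) = - 315 \left(-1426 + \left(2 + 676\right)\right) = - 315 \left(-1426 + 678\right) = \left(-315\right) \left(-748\right) = 235620$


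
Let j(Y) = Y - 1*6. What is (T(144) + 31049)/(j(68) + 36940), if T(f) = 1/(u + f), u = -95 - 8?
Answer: 636505/758541 ≈ 0.83912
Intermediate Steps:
u = -103
T(f) = 1/(-103 + f)
j(Y) = -6 + Y (j(Y) = Y - 6 = -6 + Y)
(T(144) + 31049)/(j(68) + 36940) = (1/(-103 + 144) + 31049)/((-6 + 68) + 36940) = (1/41 + 31049)/(62 + 36940) = (1/41 + 31049)/37002 = (1273010/41)*(1/37002) = 636505/758541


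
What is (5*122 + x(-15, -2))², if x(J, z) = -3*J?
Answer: 429025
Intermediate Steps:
(5*122 + x(-15, -2))² = (5*122 - 3*(-15))² = (610 + 45)² = 655² = 429025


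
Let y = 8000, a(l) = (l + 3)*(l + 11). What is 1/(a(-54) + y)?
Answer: 1/10193 ≈ 9.8107e-5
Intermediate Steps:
a(l) = (3 + l)*(11 + l)
1/(a(-54) + y) = 1/((33 + (-54)**2 + 14*(-54)) + 8000) = 1/((33 + 2916 - 756) + 8000) = 1/(2193 + 8000) = 1/10193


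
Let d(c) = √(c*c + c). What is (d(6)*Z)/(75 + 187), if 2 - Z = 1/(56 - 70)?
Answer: 29*√42/3668 ≈ 0.051238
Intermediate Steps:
Z = 29/14 (Z = 2 - 1/(56 - 70) = 2 - 1/(-14) = 2 - 1*(-1/14) = 2 + 1/14 = 29/14 ≈ 2.0714)
d(c) = √(c + c²) (d(c) = √(c² + c) = √(c + c²))
(d(6)*Z)/(75 + 187) = (√(6*(1 + 6))*(29/14))/(75 + 187) = (√(6*7)*(29/14))/262 = (√42*(29/14))*(1/262) = (29*√42/14)*(1/262) = 29*√42/3668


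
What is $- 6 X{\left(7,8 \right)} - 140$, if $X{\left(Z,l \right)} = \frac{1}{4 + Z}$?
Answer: $- \frac{1546}{11} \approx -140.55$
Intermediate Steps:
$- 6 X{\left(7,8 \right)} - 140 = - \frac{6}{4 + 7} - 140 = - \frac{6}{11} - 140 = - \frac{1546}{11}$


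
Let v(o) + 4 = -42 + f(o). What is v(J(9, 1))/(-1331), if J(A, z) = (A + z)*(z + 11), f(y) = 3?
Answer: 43/1331 ≈ 0.032307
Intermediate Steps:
J(A, z) = (11 + z)*(A + z) (J(A, z) = (A + z)*(11 + z) = (11 + z)*(A + z))
v(o) = -43 (v(o) = -4 + (-42 + 3) = -4 - 39 = -43)
v(J(9, 1))/(-1331) = -43/(-1331) = -43*(-1/1331) = 43/1331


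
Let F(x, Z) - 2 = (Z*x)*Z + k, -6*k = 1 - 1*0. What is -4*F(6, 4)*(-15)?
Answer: 5870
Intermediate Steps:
k = -⅙ (k = -(1 - 1*0)/6 = -(1 + 0)/6 = -⅙*1 = -⅙ ≈ -0.16667)
F(x, Z) = 11/6 + x*Z² (F(x, Z) = 2 + ((Z*x)*Z - ⅙) = 2 + (x*Z² - ⅙) = 2 + (-⅙ + x*Z²) = 11/6 + x*Z²)
-4*F(6, 4)*(-15) = -4*(11/6 + 6*4²)*(-15) = -4*(11/6 + 6*16)*(-15) = -4*(11/6 + 96)*(-15) = -4*587/6*(-15) = -1174/3*(-15) = 5870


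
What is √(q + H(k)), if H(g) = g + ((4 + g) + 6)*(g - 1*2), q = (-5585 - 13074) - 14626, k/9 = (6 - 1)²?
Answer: √19345 ≈ 139.09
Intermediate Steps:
k = 225 (k = 9*(6 - 1)² = 9*5² = 9*25 = 225)
q = -33285 (q = -18659 - 14626 = -33285)
H(g) = g + (-2 + g)*(10 + g) (H(g) = g + (10 + g)*(g - 2) = g + (10 + g)*(-2 + g) = g + (-2 + g)*(10 + g))
√(q + H(k)) = √(-33285 + (-20 + 225² + 9*225)) = √(-33285 + (-20 + 50625 + 2025)) = √(-33285 + 52630) = √19345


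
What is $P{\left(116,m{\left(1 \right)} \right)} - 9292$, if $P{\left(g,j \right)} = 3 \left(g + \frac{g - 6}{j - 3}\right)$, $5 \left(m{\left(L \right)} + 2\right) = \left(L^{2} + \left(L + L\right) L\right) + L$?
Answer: $- \frac{63158}{7} \approx -9022.6$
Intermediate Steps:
$m{\left(L \right)} = -2 + \frac{L}{5} + \frac{3 L^{2}}{5}$ ($m{\left(L \right)} = -2 + \frac{\left(L^{2} + \left(L + L\right) L\right) + L}{5} = -2 + \frac{\left(L^{2} + 2 L L\right) + L}{5} = -2 + \frac{\left(L^{2} + 2 L^{2}\right) + L}{5} = -2 + \frac{3 L^{2} + L}{5} = -2 + \frac{L + 3 L^{2}}{5} = -2 + \left(\frac{L}{5} + \frac{3 L^{2}}{5}\right) = -2 + \frac{L}{5} + \frac{3 L^{2}}{5}$)
$P{\left(g,j \right)} = 3 g + \frac{3 \left(-6 + g\right)}{-3 + j}$ ($P{\left(g,j \right)} = 3 \left(g + \frac{-6 + g}{-3 + j}\right) = 3 g + \frac{3 \left(-6 + g\right)}{-3 + j}$)
$P{\left(116,m{\left(1 \right)} \right)} - 9292 = \frac{3 \left(-6 - 232 + 116 \left(-2 + \frac{1}{5} \cdot 1 + \frac{3 \cdot 1^{2}}{5}\right)\right)}{-3 + \left(-2 + \frac{1}{5} \cdot 1 + \frac{3 \cdot 1^{2}}{5}\right)} - 9292 = \frac{3 \left(-6 - 232 + 116 \left(-2 + \frac{1}{5} + \frac{3}{5} \cdot 1\right)\right)}{-3 + \left(-2 + \frac{1}{5} + \frac{3}{5} \cdot 1\right)} - 9292 = \frac{3 \left(-6 - 232 + 116 \left(-2 + \frac{1}{5} + \frac{3}{5}\right)\right)}{-3 + \left(-2 + \frac{1}{5} + \frac{3}{5}\right)} - 9292 = \frac{3 \left(-6 - 232 + 116 \left(- \frac{6}{5}\right)\right)}{-3 - \frac{6}{5}} - 9292 = \frac{3 \left(-6 - 232 - \frac{696}{5}\right)}{- \frac{21}{5}} - 9292 = 3 \left(- \frac{5}{21}\right) \left(- \frac{1886}{5}\right) - 9292 = \frac{1886}{7} - 9292 = - \frac{63158}{7}$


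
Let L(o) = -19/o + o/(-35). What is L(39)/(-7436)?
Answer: 1093/5075070 ≈ 0.00021537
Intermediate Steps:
L(o) = -19/o - o/35 (L(o) = -19/o + o*(-1/35) = -19/o - o/35)
L(39)/(-7436) = (-19/39 - 1/35*39)/(-7436) = (-19*1/39 - 39/35)*(-1/7436) = (-19/39 - 39/35)*(-1/7436) = -2186/1365*(-1/7436) = 1093/5075070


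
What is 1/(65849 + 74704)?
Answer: 1/140553 ≈ 7.1148e-6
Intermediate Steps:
1/(65849 + 74704) = 1/140553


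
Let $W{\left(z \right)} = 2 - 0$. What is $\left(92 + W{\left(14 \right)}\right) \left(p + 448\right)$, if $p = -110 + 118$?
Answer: $42864$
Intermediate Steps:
$p = 8$
$W{\left(z \right)} = 2$ ($W{\left(z \right)} = 2 + 0 = 2$)
$\left(92 + W{\left(14 \right)}\right) \left(p + 448\right) = \left(92 + 2\right) \left(8 + 448\right) = 94 \cdot 456 = 42864$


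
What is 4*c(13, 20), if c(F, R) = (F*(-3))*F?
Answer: -2028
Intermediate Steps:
c(F, R) = -3*F² (c(F, R) = (-3*F)*F = -3*F²)
4*c(13, 20) = 4*(-3*13²) = 4*(-3*169) = 4*(-507) = -2028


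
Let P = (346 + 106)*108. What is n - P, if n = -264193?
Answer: -313009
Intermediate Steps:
P = 48816 (P = 452*108 = 48816)
n - P = -264193 - 1*48816 = -264193 - 48816 = -313009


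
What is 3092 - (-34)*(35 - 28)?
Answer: 3330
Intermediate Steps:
3092 - (-34)*(35 - 28) = 3092 - (-34)*7 = 3092 - 1*(-238) = 3092 + 238 = 3330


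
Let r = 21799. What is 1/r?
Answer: 1/21799 ≈ 4.5874e-5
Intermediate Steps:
1/r = 1/21799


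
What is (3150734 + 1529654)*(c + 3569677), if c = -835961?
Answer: 12794851561808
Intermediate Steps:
(3150734 + 1529654)*(c + 3569677) = (3150734 + 1529654)*(-835961 + 3569677) = 4680388*2733716 = 12794851561808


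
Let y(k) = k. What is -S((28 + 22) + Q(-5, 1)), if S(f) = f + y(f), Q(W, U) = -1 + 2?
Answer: -102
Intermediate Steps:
Q(W, U) = 1
S(f) = 2*f (S(f) = f + f = 2*f)
-S((28 + 22) + Q(-5, 1)) = -2*((28 + 22) + 1) = -2*(50 + 1) = -2*51 = -1*102 = -102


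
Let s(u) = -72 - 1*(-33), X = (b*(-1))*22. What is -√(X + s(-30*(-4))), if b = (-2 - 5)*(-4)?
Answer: -I*√655 ≈ -25.593*I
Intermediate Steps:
b = 28 (b = -7*(-4) = 28)
X = -616 (X = (28*(-1))*22 = -28*22 = -616)
s(u) = -39 (s(u) = -72 + 33 = -39)
-√(X + s(-30*(-4))) = -√(-616 - 39) = -√(-655) = -I*√655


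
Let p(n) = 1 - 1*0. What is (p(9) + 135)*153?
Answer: 20808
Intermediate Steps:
p(n) = 1 (p(n) = 1 + 0 = 1)
(p(9) + 135)*153 = (1 + 135)*153 = 136*153 = 20808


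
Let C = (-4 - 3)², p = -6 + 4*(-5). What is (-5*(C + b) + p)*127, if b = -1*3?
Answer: -32512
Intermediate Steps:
b = -3
p = -26 (p = -6 - 20 = -26)
C = 49 (C = (-7)² = 49)
(-5*(C + b) + p)*127 = (-5*(49 - 3) - 26)*127 = (-5*46 - 26)*127 = (-230 - 26)*127 = -256*127 = -32512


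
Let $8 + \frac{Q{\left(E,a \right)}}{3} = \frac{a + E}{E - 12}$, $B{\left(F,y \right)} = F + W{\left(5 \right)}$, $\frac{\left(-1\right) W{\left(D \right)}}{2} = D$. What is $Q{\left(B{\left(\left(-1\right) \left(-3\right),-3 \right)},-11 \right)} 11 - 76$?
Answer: $- \frac{5866}{19} \approx -308.74$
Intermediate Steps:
$W{\left(D \right)} = - 2 D$
$B{\left(F,y \right)} = -10 + F$ ($B{\left(F,y \right)} = F - 10 = -10 + F$)
$Q{\left(E,a \right)} = -24 + \frac{3 \left(E + a\right)}{-12 + E}$ ($Q{\left(E,a \right)} = -24 + 3 \frac{a + E}{E - 12} = -24 + 3 \frac{E + a}{-12 + E} = -24 + \frac{3 \left(E + a\right)}{-12 + E}$)
$Q{\left(B{\left(\left(-1\right) \left(-3\right),-3 \right)},-11 \right)} 11 - 76 = \frac{3 \left(96 - 11 - 7 \left(-10 - -3\right)\right)}{-12 - 7} \cdot 11 - 76 = \frac{3 \left(96 - 11 - 7 \left(-10 + 3\right)\right)}{-12 + \left(-10 + 3\right)} 11 - 76 = \frac{3 \left(96 - 11 - -49\right)}{-12 - 7} \cdot 11 - 76 = \frac{3 \left(96 - 11 + 49\right)}{-19} \cdot 11 - 76 = 3 \left(- \frac{1}{19}\right) 134 \cdot 11 - 76 = \left(- \frac{402}{19}\right) 11 - 76 = - \frac{4422}{19} - 76 = - \frac{5866}{19}$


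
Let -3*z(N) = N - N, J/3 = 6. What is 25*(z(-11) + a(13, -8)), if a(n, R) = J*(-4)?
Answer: -1800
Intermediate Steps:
J = 18 (J = 3*6 = 18)
z(N) = 0 (z(N) = -(N - N)/3 = -⅓*0 = 0)
a(n, R) = -72 (a(n, R) = 18*(-4) = -72)
25*(z(-11) + a(13, -8)) = 25*(0 - 72) = 25*(-72) = -1800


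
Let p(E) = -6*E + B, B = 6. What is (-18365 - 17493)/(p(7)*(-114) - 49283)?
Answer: 35858/45179 ≈ 0.79369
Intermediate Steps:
p(E) = 6 - 6*E (p(E) = -6*E + 6 = 6 - 6*E)
(-18365 - 17493)/(p(7)*(-114) - 49283) = (-18365 - 17493)/((6 - 6*7)*(-114) - 49283) = -35858/((6 - 42)*(-114) - 49283) = -35858/(-36*(-114) - 49283) = -35858/(4104 - 49283) = -35858/(-45179) = -35858*(-1/45179) = 35858/45179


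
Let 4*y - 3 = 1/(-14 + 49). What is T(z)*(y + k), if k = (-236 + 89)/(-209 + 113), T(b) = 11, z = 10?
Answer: 28193/1120 ≈ 25.172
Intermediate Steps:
k = 49/32 (k = -147/(-96) = -147*(-1/96) = 49/32 ≈ 1.5313)
y = 53/70 (y = 3/4 + 1/(4*(-14 + 49)) = 3/4 + (1/4)/35 = 3/4 + (1/4)*(1/35) = 3/4 + 1/140 = 53/70 ≈ 0.75714)
T(z)*(y + k) = 11*(53/70 + 49/32) = 11*(2563/1120) = 28193/1120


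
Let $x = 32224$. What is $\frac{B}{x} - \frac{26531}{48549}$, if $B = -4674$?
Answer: $- \frac{28469815}{41169552} \approx -0.69153$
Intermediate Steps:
$\frac{B}{x} - \frac{26531}{48549} = - \frac{4674}{32224} - \frac{26531}{48549} = \left(-4674\right) \frac{1}{32224} - \frac{26531}{48549} = - \frac{123}{848} - \frac{26531}{48549} = - \frac{28469815}{41169552}$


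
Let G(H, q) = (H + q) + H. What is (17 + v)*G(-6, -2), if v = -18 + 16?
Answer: -210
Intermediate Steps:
G(H, q) = q + 2*H
v = -2
(17 + v)*G(-6, -2) = (17 - 2)*(-2 + 2*(-6)) = 15*(-2 - 12) = 15*(-14) = -210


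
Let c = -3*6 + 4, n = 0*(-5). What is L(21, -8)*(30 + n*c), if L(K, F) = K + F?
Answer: 390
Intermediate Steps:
L(K, F) = F + K
n = 0
c = -14 (c = -18 + 4 = -14)
L(21, -8)*(30 + n*c) = (-8 + 21)*(30 + 0*(-14)) = 13*(30 + 0) = 13*30 = 390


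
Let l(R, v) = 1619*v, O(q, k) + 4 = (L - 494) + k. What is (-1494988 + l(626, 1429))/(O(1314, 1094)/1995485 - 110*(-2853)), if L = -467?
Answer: 1633430188055/626243057679 ≈ 2.6083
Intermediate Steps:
O(q, k) = -965 + k (O(q, k) = -4 + ((-467 - 494) + k) = -4 + (-961 + k) = -965 + k)
(-1494988 + l(626, 1429))/(O(1314, 1094)/1995485 - 110*(-2853)) = (-1494988 + 1619*1429)/((-965 + 1094)/1995485 - 110*(-2853)) = (-1494988 + 2313551)/(129*(1/1995485) + 313830) = 818563/(129/1995485 + 313830) = 818563/(626243057679/1995485) = 818563*(1995485/626243057679) = 1633430188055/626243057679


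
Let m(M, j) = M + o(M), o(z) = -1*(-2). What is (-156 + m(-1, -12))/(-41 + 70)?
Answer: -155/29 ≈ -5.3448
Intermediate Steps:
o(z) = 2
m(M, j) = 2 + M (m(M, j) = M + 2 = 2 + M)
(-156 + m(-1, -12))/(-41 + 70) = (-156 + (2 - 1))/(-41 + 70) = (-156 + 1)/29 = -155*1/29 = -155/29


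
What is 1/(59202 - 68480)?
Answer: -1/9278 ≈ -0.00010778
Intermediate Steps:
1/(59202 - 68480) = 1/(-9278) = -1/9278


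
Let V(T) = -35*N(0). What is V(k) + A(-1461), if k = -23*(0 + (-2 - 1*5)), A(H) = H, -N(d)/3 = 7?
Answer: -726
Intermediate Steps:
N(d) = -21 (N(d) = -3*7 = -21)
k = 161 (k = -23*(0 + (-2 - 5)) = -23*(0 - 7) = -23*(-7) = 161)
V(T) = 735 (V(T) = -35*(-21) = 735)
V(k) + A(-1461) = 735 - 1461 = -726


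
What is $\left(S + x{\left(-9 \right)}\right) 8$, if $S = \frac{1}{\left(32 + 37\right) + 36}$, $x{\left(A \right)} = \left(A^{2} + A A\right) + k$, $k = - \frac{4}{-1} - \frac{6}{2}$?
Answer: $\frac{136928}{105} \approx 1304.1$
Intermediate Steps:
$k = 1$ ($k = \left(-4\right) \left(-1\right) - 3 = 4 - 3 = 1$)
$x{\left(A \right)} = 1 + 2 A^{2}$ ($x{\left(A \right)} = \left(A^{2} + A A\right) + 1 = \left(A^{2} + A^{2}\right) + 1 = 2 A^{2} + 1 = 1 + 2 A^{2}$)
$S = \frac{1}{105}$ ($S = \frac{1}{69 + 36} = \frac{1}{105} \approx 0.0095238$)
$\left(S + x{\left(-9 \right)}\right) 8 = \left(\frac{1}{105} + \left(1 + 2 \left(-9\right)^{2}\right)\right) 8 = \left(\frac{1}{105} + \left(1 + 2 \cdot 81\right)\right) 8 = \left(\frac{1}{105} + \left(1 + 162\right)\right) 8 = \left(\frac{1}{105} + 163\right) 8 = \frac{17116}{105} \cdot 8 = \frac{136928}{105}$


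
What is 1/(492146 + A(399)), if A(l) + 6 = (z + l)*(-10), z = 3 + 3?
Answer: 1/488090 ≈ 2.0488e-6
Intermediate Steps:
z = 6
A(l) = -66 - 10*l (A(l) = -6 + (6 + l)*(-10) = -6 + (-60 - 10*l) = -66 - 10*l)
1/(492146 + A(399)) = 1/(492146 + (-66 - 10*399)) = 1/(492146 + (-66 - 3990)) = 1/(492146 - 4056) = 1/488090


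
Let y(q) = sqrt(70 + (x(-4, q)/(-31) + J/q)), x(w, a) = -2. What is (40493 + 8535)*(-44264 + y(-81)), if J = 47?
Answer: -2170175392 + 245140*sqrt(216349)/279 ≈ -2.1698e+9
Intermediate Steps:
y(q) = sqrt(2172/31 + 47/q) (y(q) = sqrt(70 + (-2/(-31) + 47/q)) = sqrt(70 + (-2*(-1/31) + 47/q)) = sqrt(70 + (2/31 + 47/q)) = sqrt(2172/31 + 47/q))
(40493 + 8535)*(-44264 + y(-81)) = (40493 + 8535)*(-44264 + sqrt(67332 + 45167/(-81))/31) = 49028*(-44264 + sqrt(67332 + 45167*(-1/81))/31) = 49028*(-44264 + sqrt(67332 - 45167/81)/31) = 49028*(-44264 + sqrt(5408725/81)/31) = 49028*(-44264 + (5*sqrt(216349)/9)/31) = 49028*(-44264 + 5*sqrt(216349)/279) = -2170175392 + 245140*sqrt(216349)/279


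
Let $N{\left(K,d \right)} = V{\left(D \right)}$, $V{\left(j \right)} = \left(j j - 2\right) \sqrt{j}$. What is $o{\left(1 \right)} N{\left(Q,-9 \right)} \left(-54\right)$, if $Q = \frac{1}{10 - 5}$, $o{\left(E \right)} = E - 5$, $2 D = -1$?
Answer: $- 189 i \sqrt{2} \approx - 267.29 i$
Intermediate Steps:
$D = - \frac{1}{2}$ ($D = \frac{1}{2} \left(-1\right) = - \frac{1}{2} \approx -0.5$)
$o{\left(E \right)} = -5 + E$
$Q = \frac{1}{5} \approx 0.2$
$V{\left(j \right)} = \sqrt{j} \left(-2 + j^{2}\right)$ ($V{\left(j \right)} = \left(j^{2} - 2\right) \sqrt{j} = \left(-2 + j^{2}\right) \sqrt{j} = \sqrt{j} \left(-2 + j^{2}\right)$)
$N{\left(K,d \right)} = - \frac{7 i \sqrt{2}}{8}$ ($N{\left(K,d \right)} = \sqrt{- \frac{1}{2}} \left(-2 + \left(- \frac{1}{2}\right)^{2}\right) = \frac{i \sqrt{2}}{2} \left(-2 + \frac{1}{4}\right) = \frac{i \sqrt{2}}{2} \left(- \frac{7}{4}\right) = - \frac{7 i \sqrt{2}}{8}$)
$o{\left(1 \right)} N{\left(Q,-9 \right)} \left(-54\right) = \left(-5 + 1\right) \left(- \frac{7 i \sqrt{2}}{8}\right) \left(-54\right) = - 4 \left(- \frac{7 i \sqrt{2}}{8}\right) \left(-54\right) = \frac{7 i \sqrt{2}}{2} \left(-54\right) = - 189 i \sqrt{2}$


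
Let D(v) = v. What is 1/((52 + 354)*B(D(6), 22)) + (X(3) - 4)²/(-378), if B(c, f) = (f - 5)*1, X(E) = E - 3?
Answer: -1123/26622 ≈ -0.042183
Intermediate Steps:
X(E) = -3 + E
B(c, f) = -5 + f (B(c, f) = (-5 + f)*1 = -5 + f)
1/((52 + 354)*B(D(6), 22)) + (X(3) - 4)²/(-378) = 1/((52 + 354)*(-5 + 22)) + ((-3 + 3) - 4)²/(-378) = 1/(406*17) + (0 - 4)²*(-1/378) = (1/406)*(1/17) + (-4)²*(-1/378) = 1/6902 + 16*(-1/378) = 1/6902 - 8/189 = -1123/26622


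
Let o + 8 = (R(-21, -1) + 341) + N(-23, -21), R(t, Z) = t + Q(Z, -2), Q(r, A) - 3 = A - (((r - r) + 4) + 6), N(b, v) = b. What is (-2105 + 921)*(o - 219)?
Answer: -72224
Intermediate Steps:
Q(r, A) = -7 + A (Q(r, A) = 3 + (A - (((r - r) + 4) + 6)) = 3 + (A - ((0 + 4) + 6)) = 3 + (A - (4 + 6)) = 3 + (A - 1*10) = 3 + (A - 10) = 3 + (-10 + A) = -7 + A)
R(t, Z) = -9 + t (R(t, Z) = t + (-7 - 2) = t - 9 = -9 + t)
o = 280 (o = -8 + (((-9 - 21) + 341) - 23) = -8 + ((-30 + 341) - 23) = -8 + (311 - 23) = -8 + 288 = 280)
(-2105 + 921)*(o - 219) = (-2105 + 921)*(280 - 219) = -1184*61 = -72224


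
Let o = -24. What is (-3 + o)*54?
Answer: -1458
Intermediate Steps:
(-3 + o)*54 = (-3 - 24)*54 = -27*54 = -1458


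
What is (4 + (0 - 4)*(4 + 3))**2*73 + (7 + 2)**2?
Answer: 42129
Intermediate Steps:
(4 + (0 - 4)*(4 + 3))**2*73 + (7 + 2)**2 = (4 - 4*7)**2*73 + 9**2 = (4 - 28)**2*73 + 81 = (-24)**2*73 + 81 = 576*73 + 81 = 42048 + 81 = 42129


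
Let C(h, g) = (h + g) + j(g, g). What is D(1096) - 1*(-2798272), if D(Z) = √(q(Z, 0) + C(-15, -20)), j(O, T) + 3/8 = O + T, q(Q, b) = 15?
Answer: 2798272 + I*√966/4 ≈ 2.7983e+6 + 7.7701*I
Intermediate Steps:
j(O, T) = -3/8 + O + T (j(O, T) = -3/8 + (O + T) = -3/8 + O + T)
C(h, g) = -3/8 + h + 3*g (C(h, g) = (h + g) + (-3/8 + g + g) = (g + h) + (-3/8 + 2*g) = -3/8 + h + 3*g)
D(Z) = I*√966/4 (D(Z) = √(15 + (-3/8 - 15 + 3*(-20))) = √(15 + (-3/8 - 15 - 60)) = √(15 - 603/8) = √(-483/8) = I*√966/4)
D(1096) - 1*(-2798272) = I*√966/4 - 1*(-2798272) = I*√966/4 + 2798272 = 2798272 + I*√966/4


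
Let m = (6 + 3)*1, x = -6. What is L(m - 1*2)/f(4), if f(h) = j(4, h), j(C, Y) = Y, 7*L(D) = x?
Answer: -3/14 ≈ -0.21429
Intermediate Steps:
m = 9 (m = 9*1 = 9)
L(D) = -6/7 (L(D) = (⅐)*(-6) = -6/7)
f(h) = h
L(m - 1*2)/f(4) = -6/7/4 = -6/7*¼ = -3/14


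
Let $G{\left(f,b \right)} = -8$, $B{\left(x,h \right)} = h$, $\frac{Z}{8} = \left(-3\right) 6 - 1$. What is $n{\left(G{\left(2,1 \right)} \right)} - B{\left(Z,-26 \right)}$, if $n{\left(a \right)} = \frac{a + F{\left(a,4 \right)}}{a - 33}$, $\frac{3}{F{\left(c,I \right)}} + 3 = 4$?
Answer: $\frac{1071}{41} \approx 26.122$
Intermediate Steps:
$Z = -152$ ($Z = 8 \left(\left(-3\right) 6 - 1\right) = 8 \left(-18 - 1\right) = 8 \left(-19\right) = -152$)
$F{\left(c,I \right)} = 3$ ($F{\left(c,I \right)} = \frac{3}{-3 + 4} = \frac{3}{1} = 3 \cdot 1 = 3$)
$n{\left(a \right)} = \frac{3 + a}{-33 + a}$ ($n{\left(a \right)} = \frac{a + 3}{a - 33} = \frac{3 + a}{-33 + a}$)
$n{\left(G{\left(2,1 \right)} \right)} - B{\left(Z,-26 \right)} = \frac{3 - 8}{-33 - 8} - -26 = \frac{1}{-41} \left(-5\right) + 26 = \left(- \frac{1}{41}\right) \left(-5\right) + 26 = \frac{5}{41} + 26 = \frac{1071}{41}$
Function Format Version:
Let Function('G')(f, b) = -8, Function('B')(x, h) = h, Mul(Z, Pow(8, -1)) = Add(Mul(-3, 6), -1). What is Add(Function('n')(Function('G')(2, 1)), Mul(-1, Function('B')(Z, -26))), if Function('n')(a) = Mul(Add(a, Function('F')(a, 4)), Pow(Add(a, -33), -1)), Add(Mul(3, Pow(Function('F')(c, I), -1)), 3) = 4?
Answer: Rational(1071, 41) ≈ 26.122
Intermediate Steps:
Z = -152 (Z = Mul(8, Add(Mul(-3, 6), -1)) = Mul(8, Add(-18, -1)) = Mul(8, -19) = -152)
Function('F')(c, I) = 3 (Function('F')(c, I) = Mul(3, Pow(Add(-3, 4), -1)) = Mul(3, Pow(1, -1)) = Mul(3, 1) = 3)
Function('n')(a) = Mul(Pow(Add(-33, a), -1), Add(3, a)) (Function('n')(a) = Mul(Add(a, 3), Pow(Add(a, -33), -1)) = Mul(Add(3, a), Pow(Add(-33, a), -1)) = Mul(Pow(Add(-33, a), -1), Add(3, a)))
Add(Function('n')(Function('G')(2, 1)), Mul(-1, Function('B')(Z, -26))) = Add(Mul(Pow(Add(-33, -8), -1), Add(3, -8)), Mul(-1, -26)) = Add(Mul(Pow(-41, -1), -5), 26) = Add(Mul(Rational(-1, 41), -5), 26) = Add(Rational(5, 41), 26) = Rational(1071, 41)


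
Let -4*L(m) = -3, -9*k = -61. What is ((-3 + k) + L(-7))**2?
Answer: 26569/1296 ≈ 20.501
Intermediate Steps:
k = 61/9 (k = -1/9*(-61) = 61/9 ≈ 6.7778)
L(m) = 3/4 (L(m) = -1/4*(-3) = 3/4)
((-3 + k) + L(-7))**2 = ((-3 + 61/9) + 3/4)**2 = (34/9 + 3/4)**2 = (163/36)**2 = 26569/1296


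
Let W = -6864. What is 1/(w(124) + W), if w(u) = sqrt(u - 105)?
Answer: -6864/47114477 - sqrt(19)/47114477 ≈ -0.00014578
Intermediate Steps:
w(u) = sqrt(-105 + u)
1/(w(124) + W) = 1/(sqrt(-105 + 124) - 6864) = 1/(sqrt(19) - 6864) = 1/(-6864 + sqrt(19))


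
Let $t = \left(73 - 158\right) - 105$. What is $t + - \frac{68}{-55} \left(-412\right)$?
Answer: $- \frac{38466}{55} \approx -699.38$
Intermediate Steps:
$t = -190$ ($t = -85 - 105 = -190$)
$t + - \frac{68}{-55} \left(-412\right) = -190 + - \frac{68}{-55} \left(-412\right) = -190 + \left(-68\right) \left(- \frac{1}{55}\right) \left(-412\right) = -190 + \frac{68}{55} \left(-412\right) = -190 - \frac{28016}{55} = - \frac{38466}{55}$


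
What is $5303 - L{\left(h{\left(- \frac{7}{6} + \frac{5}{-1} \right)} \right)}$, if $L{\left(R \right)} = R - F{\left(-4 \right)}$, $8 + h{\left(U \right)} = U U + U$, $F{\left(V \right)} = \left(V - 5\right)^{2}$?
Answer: $\frac{192965}{36} \approx 5360.1$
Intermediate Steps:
$F{\left(V \right)} = \left(-5 + V\right)^{2}$
$h{\left(U \right)} = -8 + U + U^{2}$ ($h{\left(U \right)} = -8 + \left(U U + U\right) = -8 + \left(U^{2} + U\right) = -8 + \left(U + U^{2}\right) = -8 + U + U^{2}$)
$L{\left(R \right)} = -81 + R$ ($L{\left(R \right)} = R - \left(-5 - 4\right)^{2} = R - \left(-9\right)^{2} = R - 81 = -81 + R$)
$5303 - L{\left(h{\left(- \frac{7}{6} + \frac{5}{-1} \right)} \right)} = 5303 - \left(-81 + \left(-8 + \left(- \frac{7}{6} + \frac{5}{-1}\right) + \left(- \frac{7}{6} + \frac{5}{-1}\right)^{2}\right)\right) = 5303 - \left(-81 + \left(-8 + \left(\left(-7\right) \frac{1}{6} + 5 \left(-1\right)\right) + \left(\left(-7\right) \frac{1}{6} + 5 \left(-1\right)\right)^{2}\right)\right) = 5303 - \left(-81 - \left(\frac{85}{6} - \left(- \frac{7}{6} - 5\right)^{2}\right)\right) = 5303 - \left(-81 - \left(\frac{85}{6} - \frac{1369}{36}\right)\right) = 5303 - \left(-81 - - \frac{859}{36}\right) = 5303 - \left(-81 + \frac{859}{36}\right) = 5303 - - \frac{2057}{36} = 5303 + \frac{2057}{36} = \frac{192965}{36}$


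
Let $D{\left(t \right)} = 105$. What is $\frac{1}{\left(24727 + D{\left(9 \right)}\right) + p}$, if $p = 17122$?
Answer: $\frac{1}{41954} \approx 2.3836 \cdot 10^{-5}$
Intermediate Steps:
$\frac{1}{\left(24727 + D{\left(9 \right)}\right) + p} = \frac{1}{\left(24727 + 105\right) + 17122} = \frac{1}{24832 + 17122} = \frac{1}{41954}$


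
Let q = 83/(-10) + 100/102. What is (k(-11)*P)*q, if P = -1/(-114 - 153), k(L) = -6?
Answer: 3733/22695 ≈ 0.16449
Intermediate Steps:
P = 1/267 (P = -1/(-267) = -1*(-1/267) = 1/267 ≈ 0.0037453)
q = -3733/510 (q = 83*(-1/10) + 100*(1/102) = -83/10 + 50/51 = -3733/510 ≈ -7.3196)
(k(-11)*P)*q = -6*1/267*(-3733/510) = -2/89*(-3733/510) = 3733/22695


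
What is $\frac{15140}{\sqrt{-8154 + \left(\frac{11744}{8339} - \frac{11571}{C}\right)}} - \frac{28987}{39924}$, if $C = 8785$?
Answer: $- \frac{28987}{39924} - \frac{15140 i \sqrt{893061257668763765}}{85334284177} \approx -0.72605 - 167.67 i$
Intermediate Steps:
$\frac{15140}{\sqrt{-8154 + \left(\frac{11744}{8339} - \frac{11571}{C}\right)}} - \frac{28987}{39924} = \frac{15140}{\sqrt{-8154 + \left(\frac{11744}{8339} - \frac{11571}{8785}\right)}} - \frac{28987}{39924} = \frac{15140}{\sqrt{-8154 + \left(11744 \cdot \frac{1}{8339} - \frac{1653}{1255}\right)}} - \frac{28987}{39924} = \frac{15140}{\sqrt{-8154 + \left(\frac{11744}{8339} - \frac{1653}{1255}\right)}} - \frac{28987}{39924} = \frac{15140}{\sqrt{-8154 + \frac{954353}{10465445}}} - \frac{28987}{39924} = \frac{15140}{\sqrt{- \frac{85334284177}{10465445}}} - \frac{28987}{39924} = \frac{15140}{\frac{1}{10465445} i \sqrt{893061257668763765}} - \frac{28987}{39924} = 15140 \left(- \frac{i \sqrt{893061257668763765}}{85334284177}\right) - \frac{28987}{39924} = - \frac{15140 i \sqrt{893061257668763765}}{85334284177} - \frac{28987}{39924} = - \frac{28987}{39924} - \frac{15140 i \sqrt{893061257668763765}}{85334284177}$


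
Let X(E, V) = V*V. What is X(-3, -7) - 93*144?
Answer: -13343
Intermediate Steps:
X(E, V) = V²
X(-3, -7) - 93*144 = (-7)² - 93*144 = 49 - 13392 = -13343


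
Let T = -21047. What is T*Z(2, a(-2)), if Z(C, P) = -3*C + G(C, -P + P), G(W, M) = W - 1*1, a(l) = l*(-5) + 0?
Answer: 105235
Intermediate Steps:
a(l) = -5*l (a(l) = -5*l + 0 = -5*l)
G(W, M) = -1 + W (G(W, M) = W - 1 = -1 + W)
Z(C, P) = -1 - 2*C (Z(C, P) = -3*C + (-1 + C) = -1 - 2*C)
T*Z(2, a(-2)) = -21047*(-1 - 2*2) = -21047*(-1 - 4) = -21047*(-5) = 105235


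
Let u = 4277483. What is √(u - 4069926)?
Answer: √207557 ≈ 455.58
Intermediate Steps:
√(u - 4069926) = √(4277483 - 4069926) = √207557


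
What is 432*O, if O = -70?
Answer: -30240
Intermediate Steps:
432*O = 432*(-70) = -30240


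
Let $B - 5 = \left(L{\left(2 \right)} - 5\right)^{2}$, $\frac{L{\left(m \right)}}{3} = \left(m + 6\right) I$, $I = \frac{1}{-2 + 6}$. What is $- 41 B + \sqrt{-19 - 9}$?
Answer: $-246 + 2 i \sqrt{7} \approx -246.0 + 5.2915 i$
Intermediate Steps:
$I = \frac{1}{4} \approx 0.25$
$L{\left(m \right)} = \frac{9}{2} + \frac{3 m}{4}$ ($L{\left(m \right)} = 3 \left(m + 6\right) \frac{1}{4} = 3 \left(6 + m\right) \frac{1}{4} = 3 \left(\frac{3}{2} + \frac{m}{4}\right) = \frac{9}{2} + \frac{3 m}{4}$)
$B = 6$ ($B = 5 + \left(\left(\frac{9}{2} + \frac{3}{4} \cdot 2\right) - 5\right)^{2} = 5 + \left(\left(\frac{9}{2} + \frac{3}{2}\right) - 5\right)^{2} = 5 + \left(6 - 5\right)^{2} = 5 + 1^{2} = 5 + 1 = 6$)
$- 41 B + \sqrt{-19 - 9} = \left(-41\right) 6 + \sqrt{-19 - 9} = -246 + \sqrt{-28} = -246 + 2 i \sqrt{7}$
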